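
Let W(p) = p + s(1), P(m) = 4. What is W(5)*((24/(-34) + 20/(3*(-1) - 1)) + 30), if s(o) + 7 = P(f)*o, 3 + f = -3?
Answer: 826/17 ≈ 48.588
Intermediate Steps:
f = -6 (f = -3 - 3 = -6)
s(o) = -7 + 4*o
W(p) = -3 + p (W(p) = p + (-7 + 4*1) = p + (-7 + 4) = p - 3 = -3 + p)
W(5)*((24/(-34) + 20/(3*(-1) - 1)) + 30) = (-3 + 5)*((24/(-34) + 20/(3*(-1) - 1)) + 30) = 2*((24*(-1/34) + 20/(-3 - 1)) + 30) = 2*((-12/17 + 20/(-4)) + 30) = 2*((-12/17 + 20*(-¼)) + 30) = 2*((-12/17 - 5) + 30) = 2*(-97/17 + 30) = 2*(413/17) = 826/17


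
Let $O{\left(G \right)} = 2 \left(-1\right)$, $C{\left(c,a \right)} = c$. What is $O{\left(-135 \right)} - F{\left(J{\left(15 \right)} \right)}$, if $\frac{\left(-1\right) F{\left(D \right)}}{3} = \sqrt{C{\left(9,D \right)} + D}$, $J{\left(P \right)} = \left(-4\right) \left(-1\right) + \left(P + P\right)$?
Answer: $-2 + 3 \sqrt{43} \approx 17.672$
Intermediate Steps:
$O{\left(G \right)} = -2$
$J{\left(P \right)} = 4 + 2 P$
$F{\left(D \right)} = - 3 \sqrt{9 + D}$
$O{\left(-135 \right)} - F{\left(J{\left(15 \right)} \right)} = -2 - - 3 \sqrt{9 + \left(4 + 2 \cdot 15\right)} = -2 - - 3 \sqrt{9 + \left(4 + 30\right)} = -2 - - 3 \sqrt{9 + 34} = -2 - - 3 \sqrt{43} = -2 + 3 \sqrt{43}$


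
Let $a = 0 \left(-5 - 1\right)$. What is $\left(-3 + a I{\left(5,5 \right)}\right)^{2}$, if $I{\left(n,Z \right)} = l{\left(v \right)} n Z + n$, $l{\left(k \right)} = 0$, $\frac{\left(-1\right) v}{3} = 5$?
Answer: $9$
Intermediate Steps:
$v = -15$ ($v = \left(-3\right) 5 = -15$)
$I{\left(n,Z \right)} = n$ ($I{\left(n,Z \right)} = 0 n Z + n = 0 Z + n = 0 + n = n$)
$a = 0$ ($a = 0 \left(-6\right) = 0$)
$\left(-3 + a I{\left(5,5 \right)}\right)^{2} = \left(-3 + 0 \cdot 5\right)^{2} = \left(-3 + 0\right)^{2} = \left(-3\right)^{2} = 9$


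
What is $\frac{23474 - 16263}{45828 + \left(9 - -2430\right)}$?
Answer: $\frac{7211}{48267} \approx 0.1494$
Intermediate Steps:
$\frac{23474 - 16263}{45828 + \left(9 - -2430\right)} = \frac{7211}{45828 + \left(9 + 2430\right)} = \frac{7211}{45828 + 2439} = \frac{7211}{48267}$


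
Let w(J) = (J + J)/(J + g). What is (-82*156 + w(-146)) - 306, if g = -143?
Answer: -3785030/289 ≈ -13097.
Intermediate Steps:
w(J) = 2*J/(-143 + J) (w(J) = (J + J)/(J - 143) = (2*J)/(-143 + J) = 2*J/(-143 + J))
(-82*156 + w(-146)) - 306 = (-82*156 + 2*(-146)/(-143 - 146)) - 306 = (-12792 + 2*(-146)/(-289)) - 306 = (-12792 + 2*(-146)*(-1/289)) - 306 = (-12792 + 292/289) - 306 = -3696596/289 - 306 = -3785030/289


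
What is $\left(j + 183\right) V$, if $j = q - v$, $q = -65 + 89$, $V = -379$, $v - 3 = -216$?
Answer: $-159180$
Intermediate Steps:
$v = -213$ ($v = 3 - 216 = -213$)
$q = 24$
$j = 237$ ($j = 24 - -213 = 24 + 213 = 237$)
$\left(j + 183\right) V = \left(237 + 183\right) \left(-379\right) = 420 \left(-379\right) = -159180$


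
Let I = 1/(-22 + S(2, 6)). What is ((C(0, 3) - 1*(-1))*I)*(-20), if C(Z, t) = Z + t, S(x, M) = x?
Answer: 4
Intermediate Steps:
I = -1/20 (I = 1/(-22 + 2) = 1/(-20) = -1/20 ≈ -0.050000)
((C(0, 3) - 1*(-1))*I)*(-20) = (((0 + 3) - 1*(-1))*(-1/20))*(-20) = ((3 + 1)*(-1/20))*(-20) = (4*(-1/20))*(-20) = -⅕*(-20) = 4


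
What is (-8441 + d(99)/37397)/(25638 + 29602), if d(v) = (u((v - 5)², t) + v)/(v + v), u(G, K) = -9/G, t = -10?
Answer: -61363348726989/401576991949760 ≈ -0.15281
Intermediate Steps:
d(v) = (v - 9/(-5 + v)²)/(2*v) (d(v) = (-9/(v - 5)² + v)/(v + v) = (-9/(-5 + v)² + v)/((2*v)) = (-9/(-5 + v)² + v)*(1/(2*v)) = (v - 9/(-5 + v)²)*(1/(2*v)) = (v - 9/(-5 + v)²)/(2*v))
(-8441 + d(99)/37397)/(25638 + 29602) = (-8441 + (½ - 9/2/(99*(-5 + 99)²))/37397)/(25638 + 29602) = (-8441 + (½ - 9/2*1/99/94²)*(1/37397))/55240 = (-8441 + (½ - 9/2*1/99*1/8836)*(1/37397))*(1/55240) = (-8441 + (½ - 1/194392)*(1/37397))*(1/55240) = (-8441 + (97195/194392)*(1/37397))*(1/55240) = (-8441 + 97195/7269677624)*(1/55240) = -61363348726989/7269677624*1/55240 = -61363348726989/401576991949760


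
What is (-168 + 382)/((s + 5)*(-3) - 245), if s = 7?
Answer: -214/281 ≈ -0.76157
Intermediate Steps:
(-168 + 382)/((s + 5)*(-3) - 245) = (-168 + 382)/((7 + 5)*(-3) - 245) = 214/(12*(-3) - 245) = 214/(-36 - 245) = 214/(-281) = 214*(-1/281) = -214/281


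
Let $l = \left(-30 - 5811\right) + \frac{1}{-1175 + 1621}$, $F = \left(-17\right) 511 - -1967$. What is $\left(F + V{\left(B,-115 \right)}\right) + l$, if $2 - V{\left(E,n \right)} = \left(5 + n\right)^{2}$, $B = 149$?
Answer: $- \frac{10997913}{446} \approx -24659.0$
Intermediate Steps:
$F = -6720$ ($F = -8687 + 1967 = -6720$)
$V{\left(E,n \right)} = 2 - \left(5 + n\right)^{2}$
$l = - \frac{2605085}{446}$ ($l = -5841 + \frac{1}{446} = - \frac{2605085}{446} \approx -5841.0$)
$\left(F + V{\left(B,-115 \right)}\right) + l = \left(-6720 + \left(2 - \left(5 - 115\right)^{2}\right)\right) - \frac{2605085}{446} = \left(-6720 + \left(2 - \left(-110\right)^{2}\right)\right) - \frac{2605085}{446} = \left(-6720 + \left(2 - 12100\right)\right) - \frac{2605085}{446} = \left(-6720 - 12098\right) - \frac{2605085}{446} = -18818 - \frac{2605085}{446} = - \frac{10997913}{446}$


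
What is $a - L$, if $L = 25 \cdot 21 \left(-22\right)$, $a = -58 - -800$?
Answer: $12292$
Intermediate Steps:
$a = 742$ ($a = -58 + 800 = 742$)
$L = -11550$ ($L = 525 \left(-22\right) = -11550$)
$a - L = 742 - -11550 = 742 + 11550 = 12292$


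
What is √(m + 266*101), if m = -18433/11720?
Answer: √922513684910/5860 ≈ 163.90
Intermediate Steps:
m = -18433/11720 (m = -18433*1/11720 = -18433/11720 ≈ -1.5728)
√(m + 266*101) = √(-18433/11720 + 266*101) = √(-18433/11720 + 26866) = √(314851087/11720) = √922513684910/5860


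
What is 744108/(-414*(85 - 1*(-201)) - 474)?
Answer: -124018/19813 ≈ -6.2594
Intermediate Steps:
744108/(-414*(85 - 1*(-201)) - 474) = 744108/(-414*(85 + 201) - 474) = 744108/(-414*286 - 474) = 744108/(-118404 - 474) = 744108/(-118878) = 744108*(-1/118878) = -124018/19813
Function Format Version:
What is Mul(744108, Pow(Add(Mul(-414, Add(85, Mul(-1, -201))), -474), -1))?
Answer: Rational(-124018, 19813) ≈ -6.2594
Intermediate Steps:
Mul(744108, Pow(Add(Mul(-414, Add(85, Mul(-1, -201))), -474), -1)) = Mul(744108, Pow(Add(Mul(-414, Add(85, 201)), -474), -1)) = Mul(744108, Pow(Add(Mul(-414, 286), -474), -1)) = Mul(744108, Pow(Add(-118404, -474), -1)) = Mul(744108, Pow(-118878, -1)) = Mul(744108, Rational(-1, 118878)) = Rational(-124018, 19813)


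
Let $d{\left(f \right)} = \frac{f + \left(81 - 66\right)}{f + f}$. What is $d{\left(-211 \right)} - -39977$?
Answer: $\frac{8435245}{211} \approx 39977.0$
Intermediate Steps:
$d{\left(f \right)} = \frac{15 + f}{2 f}$ ($d{\left(f \right)} = \frac{f + 15}{2 f} = \left(15 + f\right) \frac{1}{2 f} = \frac{15 + f}{2 f}$)
$d{\left(-211 \right)} - -39977 = \frac{15 - 211}{2 \left(-211\right)} - -39977 = \frac{1}{2} \left(- \frac{1}{211}\right) \left(-196\right) + 39977 = \frac{98}{211} + 39977 = \frac{8435245}{211}$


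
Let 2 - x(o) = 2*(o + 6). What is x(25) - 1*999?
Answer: -1059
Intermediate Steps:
x(o) = -10 - 2*o (x(o) = 2 - 2*(o + 6) = 2 - 2*(6 + o) = 2 - (12 + 2*o) = 2 + (-12 - 2*o) = -10 - 2*o)
x(25) - 1*999 = (-10 - 2*25) - 1*999 = (-10 - 50) - 999 = -60 - 999 = -1059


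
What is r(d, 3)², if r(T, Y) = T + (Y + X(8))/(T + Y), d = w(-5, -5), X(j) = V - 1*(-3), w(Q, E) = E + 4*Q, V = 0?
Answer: 77284/121 ≈ 638.71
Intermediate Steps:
X(j) = 3 (X(j) = 0 - 1*(-3) = 0 + 3 = 3)
d = -25 (d = -5 + 4*(-5) = -5 - 20 = -25)
r(T, Y) = T + (3 + Y)/(T + Y) (r(T, Y) = T + (Y + 3)/(T + Y) = T + (3 + Y)/(T + Y))
r(d, 3)² = ((3 + 3 + (-25)² - 25*3)/(-25 + 3))² = ((3 + 3 + 625 - 75)/(-22))² = (-1/22*556)² = (-278/11)² = 77284/121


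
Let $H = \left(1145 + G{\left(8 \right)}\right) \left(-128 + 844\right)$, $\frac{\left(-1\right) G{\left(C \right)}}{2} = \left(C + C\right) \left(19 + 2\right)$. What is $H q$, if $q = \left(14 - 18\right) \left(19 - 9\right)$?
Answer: $-13546720$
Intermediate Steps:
$G{\left(C \right)} = - 84 C$ ($G{\left(C \right)} = - 2 \left(C + C\right) \left(19 + 2\right) = - 2 \cdot 2 C 21 = - 2 \cdot 42 C = - 84 C$)
$H = 338668$ ($H = \left(1145 - 672\right) \left(-128 + 844\right) = \left(1145 - 672\right) 716 = 473 \cdot 716 = 338668$)
$q = -40$ ($q = \left(-4\right) 10 = -40$)
$H q = 338668 \left(-40\right) = -13546720$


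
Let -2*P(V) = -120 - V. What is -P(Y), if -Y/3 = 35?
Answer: -15/2 ≈ -7.5000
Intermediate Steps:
Y = -105 (Y = -3*35 = -105)
P(V) = 60 + V/2 (P(V) = -(-120 - V)/2 = 60 + V/2)
-P(Y) = -(60 + (½)*(-105)) = -(60 - 105/2) = -1*15/2 = -15/2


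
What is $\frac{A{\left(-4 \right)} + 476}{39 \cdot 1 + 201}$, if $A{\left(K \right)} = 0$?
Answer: $\frac{119}{60} \approx 1.9833$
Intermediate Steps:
$\frac{A{\left(-4 \right)} + 476}{39 \cdot 1 + 201} = \frac{0 + 476}{39 \cdot 1 + 201} = \frac{476}{39 + 201} = \frac{476}{240} = 476 \cdot \frac{1}{240} = \frac{119}{60}$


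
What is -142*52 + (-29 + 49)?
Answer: -7364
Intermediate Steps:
-142*52 + (-29 + 49) = -7384 + 20 = -7364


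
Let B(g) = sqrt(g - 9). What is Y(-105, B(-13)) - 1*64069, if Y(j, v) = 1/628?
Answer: -40235331/628 ≈ -64069.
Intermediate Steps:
B(g) = sqrt(-9 + g)
Y(j, v) = 1/628
Y(-105, B(-13)) - 1*64069 = 1/628 - 1*64069 = 1/628 - 64069 = -40235331/628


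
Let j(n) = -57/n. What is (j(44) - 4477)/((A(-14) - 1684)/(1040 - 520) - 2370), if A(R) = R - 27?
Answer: 1024634/543015 ≈ 1.8869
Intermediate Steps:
A(R) = -27 + R
(j(44) - 4477)/((A(-14) - 1684)/(1040 - 520) - 2370) = (-57/44 - 4477)/(((-27 - 14) - 1684)/(1040 - 520) - 2370) = (-57*1/44 - 4477)/((-41 - 1684)/520 - 2370) = (-57/44 - 4477)/(-1725*1/520 - 2370) = -197045/(44*(-345/104 - 2370)) = -197045/(44*(-246825/104)) = -197045/44*(-104/246825) = 1024634/543015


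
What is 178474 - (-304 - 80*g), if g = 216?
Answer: 196058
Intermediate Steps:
178474 - (-304 - 80*g) = 178474 - (-304 - 80*216) = 178474 - (-304 - 17280) = 178474 - 1*(-17584) = 178474 + 17584 = 196058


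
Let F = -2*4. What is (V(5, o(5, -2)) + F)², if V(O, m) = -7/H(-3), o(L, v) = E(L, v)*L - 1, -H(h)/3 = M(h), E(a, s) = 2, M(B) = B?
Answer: 6241/81 ≈ 77.049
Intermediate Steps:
H(h) = -3*h
o(L, v) = -1 + 2*L (o(L, v) = 2*L - 1 = -1 + 2*L)
F = -8
V(O, m) = -7/9 (V(O, m) = -7/((-3*(-3))) = -7/9)
(V(5, o(5, -2)) + F)² = (-7/9 - 8)² = (-79/9)² = 6241/81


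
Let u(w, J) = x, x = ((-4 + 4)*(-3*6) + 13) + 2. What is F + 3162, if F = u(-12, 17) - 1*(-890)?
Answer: 4067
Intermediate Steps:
x = 15 (x = (0*(-18) + 13) + 2 = (0 + 13) + 2 = 13 + 2 = 15)
u(w, J) = 15
F = 905 (F = 15 - 1*(-890) = 15 + 890 = 905)
F + 3162 = 905 + 3162 = 4067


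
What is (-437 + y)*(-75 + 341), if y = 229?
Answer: -55328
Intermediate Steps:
(-437 + y)*(-75 + 341) = (-437 + 229)*(-75 + 341) = -208*266 = -55328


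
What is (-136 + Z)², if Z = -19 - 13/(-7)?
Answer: 1149184/49 ≈ 23453.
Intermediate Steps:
Z = -120/7 (Z = -19 - 13*(-⅐) = -19 + 13/7 = -120/7 ≈ -17.143)
(-136 + Z)² = (-136 - 120/7)² = (-1072/7)² = 1149184/49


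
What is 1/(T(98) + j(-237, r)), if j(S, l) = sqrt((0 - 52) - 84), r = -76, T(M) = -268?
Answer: -67/17990 - I*sqrt(34)/35980 ≈ -0.0037243 - 0.00016206*I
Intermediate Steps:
j(S, l) = 2*I*sqrt(34) (j(S, l) = sqrt(-52 - 84) = sqrt(-136) = 2*I*sqrt(34))
1/(T(98) + j(-237, r)) = 1/(-268 + 2*I*sqrt(34))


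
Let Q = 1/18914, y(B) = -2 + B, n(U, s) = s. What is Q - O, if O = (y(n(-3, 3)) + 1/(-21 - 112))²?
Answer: -6725303/6827954 ≈ -0.98497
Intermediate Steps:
Q = 1/18914 ≈ 5.2871e-5
O = 17424/17689 (O = ((-2 + 3) + 1/(-21 - 112))² = (1 + 1/(-133))² = (1 - 1/133)² = (132/133)² = 17424/17689 ≈ 0.98502)
Q - O = 1/18914 - 1*17424/17689 = 1/18914 - 17424/17689 = -6725303/6827954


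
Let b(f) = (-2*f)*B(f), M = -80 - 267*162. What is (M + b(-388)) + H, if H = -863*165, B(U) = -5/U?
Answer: -185719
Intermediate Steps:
M = -43334 (M = -80 - 43254 = -43334)
b(f) = 10 (b(f) = (-2*f)*(-5/f) = 10)
H = -142395
(M + b(-388)) + H = (-43334 + 10) - 142395 = -43324 - 142395 = -185719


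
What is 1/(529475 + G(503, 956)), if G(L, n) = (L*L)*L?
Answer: 1/127793002 ≈ 7.8252e-9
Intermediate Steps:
G(L, n) = L**3 (G(L, n) = L**2*L = L**3)
1/(529475 + G(503, 956)) = 1/(529475 + 503**3) = 1/(529475 + 127263527) = 1/127793002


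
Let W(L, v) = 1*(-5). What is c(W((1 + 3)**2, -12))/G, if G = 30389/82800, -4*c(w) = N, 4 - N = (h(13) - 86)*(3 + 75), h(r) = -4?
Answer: -145396800/30389 ≈ -4784.5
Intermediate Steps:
W(L, v) = -5
N = 7024 (N = 4 - (-4 - 86)*(3 + 75) = 4 - (-90)*78 = 4 - 1*(-7020) = 4 + 7020 = 7024)
c(w) = -1756 (c(w) = -1/4*7024 = -1756)
G = 30389/82800 (G = 30389*(1/82800) = 30389/82800 ≈ 0.36702)
c(W((1 + 3)**2, -12))/G = -1756/30389/82800 = -1756*82800/30389 = -145396800/30389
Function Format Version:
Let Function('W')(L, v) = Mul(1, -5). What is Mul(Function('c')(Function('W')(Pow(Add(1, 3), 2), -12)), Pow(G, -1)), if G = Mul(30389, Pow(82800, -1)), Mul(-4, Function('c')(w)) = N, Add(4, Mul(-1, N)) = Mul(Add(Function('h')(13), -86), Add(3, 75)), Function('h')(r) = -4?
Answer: Rational(-145396800, 30389) ≈ -4784.5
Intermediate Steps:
Function('W')(L, v) = -5
N = 7024 (N = Add(4, Mul(-1, Mul(Add(-4, -86), Add(3, 75)))) = Add(4, Mul(-1, Mul(-90, 78))) = Add(4, Mul(-1, -7020)) = Add(4, 7020) = 7024)
Function('c')(w) = -1756 (Function('c')(w) = Mul(Rational(-1, 4), 7024) = -1756)
G = Rational(30389, 82800) (G = Mul(30389, Rational(1, 82800)) = Rational(30389, 82800) ≈ 0.36702)
Mul(Function('c')(Function('W')(Pow(Add(1, 3), 2), -12)), Pow(G, -1)) = Mul(-1756, Pow(Rational(30389, 82800), -1)) = Mul(-1756, Rational(82800, 30389)) = Rational(-145396800, 30389)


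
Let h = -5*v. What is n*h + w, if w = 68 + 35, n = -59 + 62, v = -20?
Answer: 403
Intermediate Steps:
h = 100 (h = -5*(-20) = 100)
n = 3
w = 103
n*h + w = 3*100 + 103 = 300 + 103 = 403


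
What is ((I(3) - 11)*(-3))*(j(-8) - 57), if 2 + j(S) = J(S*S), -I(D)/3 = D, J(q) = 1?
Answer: -3480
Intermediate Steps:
I(D) = -3*D
j(S) = -1 (j(S) = -2 + 1 = -1)
((I(3) - 11)*(-3))*(j(-8) - 57) = ((-3*3 - 11)*(-3))*(-1 - 57) = ((-9 - 11)*(-3))*(-58) = -20*(-3)*(-58) = 60*(-58) = -3480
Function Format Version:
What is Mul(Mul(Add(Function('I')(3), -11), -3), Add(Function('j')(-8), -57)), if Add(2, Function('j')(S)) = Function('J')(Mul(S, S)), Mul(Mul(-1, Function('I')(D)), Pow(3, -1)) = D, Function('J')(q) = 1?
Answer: -3480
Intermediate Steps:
Function('I')(D) = Mul(-3, D)
Function('j')(S) = -1 (Function('j')(S) = Add(-2, 1) = -1)
Mul(Mul(Add(Function('I')(3), -11), -3), Add(Function('j')(-8), -57)) = Mul(Mul(Add(Mul(-3, 3), -11), -3), Add(-1, -57)) = Mul(Mul(Add(-9, -11), -3), -58) = Mul(Mul(-20, -3), -58) = Mul(60, -58) = -3480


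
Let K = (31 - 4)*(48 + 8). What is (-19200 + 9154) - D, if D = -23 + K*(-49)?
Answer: 64065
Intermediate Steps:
K = 1512 (K = 27*56 = 1512)
D = -74111 (D = -23 + 1512*(-49) = -23 - 74088 = -74111)
(-19200 + 9154) - D = (-19200 + 9154) - 1*(-74111) = -10046 + 74111 = 64065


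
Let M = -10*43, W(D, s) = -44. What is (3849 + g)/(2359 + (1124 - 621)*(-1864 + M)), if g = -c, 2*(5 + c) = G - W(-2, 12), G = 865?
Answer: -6799/2303046 ≈ -0.0029522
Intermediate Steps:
c = 899/2 (c = -5 + (865 - 1*(-44))/2 = -5 + (865 + 44)/2 = -5 + (½)*909 = -5 + 909/2 = 899/2 ≈ 449.50)
M = -430
g = -899/2 (g = -1*899/2 = -899/2 ≈ -449.50)
(3849 + g)/(2359 + (1124 - 621)*(-1864 + M)) = (3849 - 899/2)/(2359 + (1124 - 621)*(-1864 - 430)) = 6799/(2*(2359 + 503*(-2294))) = 6799/(2*(2359 - 1153882)) = (6799/2)/(-1151523) = (6799/2)*(-1/1151523) = -6799/2303046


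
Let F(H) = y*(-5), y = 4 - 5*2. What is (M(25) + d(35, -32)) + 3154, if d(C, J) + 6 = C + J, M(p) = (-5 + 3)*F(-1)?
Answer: 3091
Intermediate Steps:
y = -6 (y = 4 - 10 = -6)
F(H) = 30 (F(H) = -6*(-5) = 30)
M(p) = -60 (M(p) = (-5 + 3)*30 = -2*30 = -60)
d(C, J) = -6 + C + J (d(C, J) = -6 + (C + J) = -6 + C + J)
(M(25) + d(35, -32)) + 3154 = (-60 + (-6 + 35 - 32)) + 3154 = (-60 - 3) + 3154 = -63 + 3154 = 3091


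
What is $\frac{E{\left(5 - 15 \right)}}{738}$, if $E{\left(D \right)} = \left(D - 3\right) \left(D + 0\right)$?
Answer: $\frac{65}{369} \approx 0.17615$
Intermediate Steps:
$E{\left(D \right)} = D \left(-3 + D\right)$ ($E{\left(D \right)} = \left(-3 + D\right) D = D \left(-3 + D\right)$)
$\frac{E{\left(5 - 15 \right)}}{738} = \frac{\left(5 - 15\right) \left(-3 + \left(5 - 15\right)\right)}{738} = \left(5 - 15\right) \left(-3 + \left(5 - 15\right)\right) \frac{1}{738} = - 10 \left(-3 - 10\right) \frac{1}{738} = \left(-10\right) \left(-13\right) \frac{1}{738} = 130 \cdot \frac{1}{738} = \frac{65}{369}$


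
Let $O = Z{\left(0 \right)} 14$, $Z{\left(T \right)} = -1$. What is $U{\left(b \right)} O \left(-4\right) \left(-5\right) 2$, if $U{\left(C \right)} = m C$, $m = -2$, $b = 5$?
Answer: $5600$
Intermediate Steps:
$U{\left(C \right)} = - 2 C$
$O = -14$ ($O = \left(-1\right) 14 = -14$)
$U{\left(b \right)} O \left(-4\right) \left(-5\right) 2 = \left(-2\right) 5 \left(-14\right) \left(-4\right) \left(-5\right) 2 = \left(-10\right) \left(-14\right) 20 \cdot 2 = 140 \cdot 40 = 5600$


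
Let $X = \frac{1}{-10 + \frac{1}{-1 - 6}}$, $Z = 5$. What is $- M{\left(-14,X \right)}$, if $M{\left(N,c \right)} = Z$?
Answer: $-5$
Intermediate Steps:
$X = - \frac{7}{71}$ ($X = \frac{1}{-10 + \frac{1}{-7}} = \frac{1}{-10 - \frac{1}{7}} = \frac{1}{- \frac{71}{7}} = - \frac{7}{71} \approx -0.098592$)
$M{\left(N,c \right)} = 5$
$- M{\left(-14,X \right)} = \left(-1\right) 5 = -5$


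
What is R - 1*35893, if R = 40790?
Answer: 4897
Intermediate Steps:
R - 1*35893 = 40790 - 1*35893 = 40790 - 35893 = 4897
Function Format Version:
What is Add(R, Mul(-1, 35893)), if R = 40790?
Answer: 4897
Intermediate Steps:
Add(R, Mul(-1, 35893)) = Add(40790, Mul(-1, 35893)) = Add(40790, -35893) = 4897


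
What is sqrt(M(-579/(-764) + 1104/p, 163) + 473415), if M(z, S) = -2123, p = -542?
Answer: 2*sqrt(117823) ≈ 686.51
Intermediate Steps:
sqrt(M(-579/(-764) + 1104/p, 163) + 473415) = sqrt(-2123 + 473415) = sqrt(471292) = 2*sqrt(117823)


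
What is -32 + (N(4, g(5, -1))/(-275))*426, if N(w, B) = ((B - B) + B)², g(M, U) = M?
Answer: -778/11 ≈ -70.727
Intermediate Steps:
N(w, B) = B² (N(w, B) = (0 + B)² = B²)
-32 + (N(4, g(5, -1))/(-275))*426 = -32 + (5²/(-275))*426 = -32 + (25*(-1/275))*426 = -32 - 1/11*426 = -32 - 426/11 = -778/11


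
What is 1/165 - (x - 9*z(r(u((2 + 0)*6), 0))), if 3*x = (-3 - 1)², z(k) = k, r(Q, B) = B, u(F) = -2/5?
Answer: -293/55 ≈ -5.3273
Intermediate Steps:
u(F) = -⅖ (u(F) = -2*⅕ = -⅖)
x = 16/3 (x = (-3 - 1)²/3 = (⅓)*(-4)² = (⅓)*16 = 16/3 ≈ 5.3333)
1/165 - (x - 9*z(r(u((2 + 0)*6), 0))) = 1/165 - (16/3 - 9*0) = 1/165 - (16/3 + 0) = 1/165 - 1*16/3 = 1/165 - 16/3 = -293/55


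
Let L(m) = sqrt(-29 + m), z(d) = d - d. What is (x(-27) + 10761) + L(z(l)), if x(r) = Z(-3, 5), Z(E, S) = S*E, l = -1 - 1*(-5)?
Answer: 10746 + I*sqrt(29) ≈ 10746.0 + 5.3852*I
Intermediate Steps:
l = 4 (l = -1 + 5 = 4)
Z(E, S) = E*S
z(d) = 0
x(r) = -15 (x(r) = -3*5 = -15)
(x(-27) + 10761) + L(z(l)) = (-15 + 10761) + sqrt(-29 + 0) = 10746 + sqrt(-29) = 10746 + I*sqrt(29)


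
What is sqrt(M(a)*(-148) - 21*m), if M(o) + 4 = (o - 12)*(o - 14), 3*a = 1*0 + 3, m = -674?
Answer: I*sqrt(6418) ≈ 80.112*I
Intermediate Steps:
a = 1 (a = (1*0 + 3)/3 = (0 + 3)/3 = (1/3)*3 = 1)
M(o) = -4 + (-14 + o)*(-12 + o) (M(o) = -4 + (o - 12)*(o - 14) = -4 + (-12 + o)*(-14 + o) = -4 + (-14 + o)*(-12 + o))
sqrt(M(a)*(-148) - 21*m) = sqrt((164 + 1**2 - 26*1)*(-148) - 21*(-674)) = sqrt((164 + 1 - 26)*(-148) + 14154) = sqrt(139*(-148) + 14154) = sqrt(-20572 + 14154) = sqrt(-6418) = I*sqrt(6418)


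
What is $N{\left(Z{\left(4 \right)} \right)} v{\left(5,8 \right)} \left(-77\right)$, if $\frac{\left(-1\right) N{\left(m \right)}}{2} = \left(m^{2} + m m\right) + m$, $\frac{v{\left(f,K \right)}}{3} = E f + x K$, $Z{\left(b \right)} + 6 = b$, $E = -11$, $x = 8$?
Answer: $24948$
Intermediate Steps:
$Z{\left(b \right)} = -6 + b$
$v{\left(f,K \right)} = - 33 f + 24 K$ ($v{\left(f,K \right)} = 3 \left(- 11 f + 8 K\right) = - 33 f + 24 K$)
$N{\left(m \right)} = - 4 m^{2} - 2 m$ ($N{\left(m \right)} = - 2 \left(\left(m^{2} + m m\right) + m\right) = - 2 \left(\left(m^{2} + m^{2}\right) + m\right) = - 2 \left(2 m^{2} + m\right) = - 2 \left(m + 2 m^{2}\right) = - 4 m^{2} - 2 m$)
$N{\left(Z{\left(4 \right)} \right)} v{\left(5,8 \right)} \left(-77\right) = - 2 \left(-6 + 4\right) \left(1 + 2 \left(-6 + 4\right)\right) \left(\left(-33\right) 5 + 24 \cdot 8\right) \left(-77\right) = \left(-2\right) \left(-2\right) \left(1 + 2 \left(-2\right)\right) \left(-165 + 192\right) \left(-77\right) = \left(-2\right) \left(-2\right) \left(1 - 4\right) 27 \left(-77\right) = \left(-2\right) \left(-2\right) \left(-3\right) 27 \left(-77\right) = \left(-12\right) 27 \left(-77\right) = \left(-324\right) \left(-77\right) = 24948$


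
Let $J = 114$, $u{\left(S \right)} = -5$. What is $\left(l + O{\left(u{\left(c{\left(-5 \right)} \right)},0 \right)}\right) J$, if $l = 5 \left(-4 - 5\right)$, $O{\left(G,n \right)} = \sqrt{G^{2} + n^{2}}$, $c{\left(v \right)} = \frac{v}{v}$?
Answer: $-4560$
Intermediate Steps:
$c{\left(v \right)} = 1$
$l = -45$ ($l = 5 \left(-9\right) = -45$)
$\left(l + O{\left(u{\left(c{\left(-5 \right)} \right)},0 \right)}\right) J = \left(-45 + \sqrt{\left(-5\right)^{2} + 0^{2}}\right) 114 = \left(-45 + \sqrt{25 + 0}\right) 114 = \left(-45 + \sqrt{25}\right) 114 = \left(-45 + 5\right) 114 = \left(-40\right) 114 = -4560$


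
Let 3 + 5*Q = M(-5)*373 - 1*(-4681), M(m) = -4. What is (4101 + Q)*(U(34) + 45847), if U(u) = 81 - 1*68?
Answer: 217293852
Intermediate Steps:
U(u) = 13 (U(u) = 81 - 68 = 13)
Q = 3186/5 (Q = -3/5 + (-4*373 - 1*(-4681))/5 = -3/5 + (-1492 + 4681)/5 = -3/5 + (1/5)*3189 = -3/5 + 3189/5 = 3186/5 ≈ 637.20)
(4101 + Q)*(U(34) + 45847) = (4101 + 3186/5)*(13 + 45847) = (23691/5)*45860 = 217293852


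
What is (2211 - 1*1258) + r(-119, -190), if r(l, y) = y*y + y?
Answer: 36863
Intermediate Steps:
r(l, y) = y + y**2 (r(l, y) = y**2 + y = y + y**2)
(2211 - 1*1258) + r(-119, -190) = (2211 - 1*1258) - 190*(1 - 190) = (2211 - 1258) - 190*(-189) = 953 + 35910 = 36863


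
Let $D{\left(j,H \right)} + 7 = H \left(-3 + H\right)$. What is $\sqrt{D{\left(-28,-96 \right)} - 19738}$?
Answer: $7 i \sqrt{209} \approx 101.2 i$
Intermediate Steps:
$D{\left(j,H \right)} = -7 + H \left(-3 + H\right)$
$\sqrt{D{\left(-28,-96 \right)} - 19738} = \sqrt{\left(-7 + \left(-96\right)^{2} - -288\right) - 19738} = \sqrt{\left(-7 + 9216 + 288\right) - 19738} = \sqrt{9497 - 19738} = \sqrt{-10241} = 7 i \sqrt{209}$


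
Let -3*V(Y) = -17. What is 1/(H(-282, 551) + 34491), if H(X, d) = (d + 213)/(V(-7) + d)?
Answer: 835/28801131 ≈ 2.8992e-5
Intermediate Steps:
V(Y) = 17/3 (V(Y) = -1/3*(-17) = 17/3)
H(X, d) = (213 + d)/(17/3 + d) (H(X, d) = (d + 213)/(17/3 + d) = (213 + d)/(17/3 + d))
1/(H(-282, 551) + 34491) = 1/(3*(213 + 551)/(17 + 3*551) + 34491) = 1/(3*764/(17 + 1653) + 34491) = 1/(3*764/1670 + 34491) = 1/(3*(1/1670)*764 + 34491) = 1/(1146/835 + 34491) = 1/(28801131/835) = 835/28801131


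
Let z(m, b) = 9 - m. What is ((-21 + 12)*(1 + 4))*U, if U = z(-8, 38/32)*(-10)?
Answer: 7650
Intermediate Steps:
U = -170 (U = (9 - 1*(-8))*(-10) = (9 + 8)*(-10) = 17*(-10) = -170)
((-21 + 12)*(1 + 4))*U = ((-21 + 12)*(1 + 4))*(-170) = -9*5*(-170) = -45*(-170) = 7650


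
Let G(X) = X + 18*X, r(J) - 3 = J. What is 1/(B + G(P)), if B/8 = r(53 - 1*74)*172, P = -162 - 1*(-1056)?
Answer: -1/7782 ≈ -0.00012850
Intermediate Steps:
P = 894 (P = -162 + 1056 = 894)
r(J) = 3 + J
B = -24768 (B = 8*((3 + (53 - 1*74))*172) = 8*((3 + (53 - 74))*172) = 8*((3 - 21)*172) = 8*(-18*172) = 8*(-3096) = -24768)
G(X) = 19*X
1/(B + G(P)) = 1/(-24768 + 19*894) = 1/(-24768 + 16986) = 1/(-7782) = -1/7782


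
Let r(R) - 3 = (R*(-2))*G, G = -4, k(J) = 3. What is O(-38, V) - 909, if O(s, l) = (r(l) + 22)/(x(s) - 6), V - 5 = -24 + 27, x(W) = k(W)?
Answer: -2816/3 ≈ -938.67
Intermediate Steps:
x(W) = 3
r(R) = 3 + 8*R (r(R) = 3 + (R*(-2))*(-4) = 3 - 2*R*(-4) = 3 + 8*R)
V = 8 (V = 5 + (-24 + 27) = 5 + 3 = 8)
O(s, l) = -25/3 - 8*l/3 (O(s, l) = ((3 + 8*l) + 22)/(3 - 6) = (25 + 8*l)/(-3) = (25 + 8*l)*(-⅓) = -25/3 - 8*l/3)
O(-38, V) - 909 = (-25/3 - 8/3*8) - 909 = (-25/3 - 64/3) - 909 = -89/3 - 909 = -2816/3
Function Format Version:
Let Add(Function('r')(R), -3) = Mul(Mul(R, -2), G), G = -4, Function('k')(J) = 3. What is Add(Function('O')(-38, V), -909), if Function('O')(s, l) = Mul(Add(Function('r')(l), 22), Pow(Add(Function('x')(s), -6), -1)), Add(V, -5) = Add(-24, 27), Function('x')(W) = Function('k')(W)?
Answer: Rational(-2816, 3) ≈ -938.67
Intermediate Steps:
Function('x')(W) = 3
Function('r')(R) = Add(3, Mul(8, R)) (Function('r')(R) = Add(3, Mul(Mul(R, -2), -4)) = Add(3, Mul(Mul(-2, R), -4)) = Add(3, Mul(8, R)))
V = 8 (V = Add(5, Add(-24, 27)) = Add(5, 3) = 8)
Function('O')(s, l) = Add(Rational(-25, 3), Mul(Rational(-8, 3), l)) (Function('O')(s, l) = Mul(Add(Add(3, Mul(8, l)), 22), Pow(Add(3, -6), -1)) = Mul(Add(25, Mul(8, l)), Pow(-3, -1)) = Mul(Add(25, Mul(8, l)), Rational(-1, 3)) = Add(Rational(-25, 3), Mul(Rational(-8, 3), l)))
Add(Function('O')(-38, V), -909) = Add(Add(Rational(-25, 3), Mul(Rational(-8, 3), 8)), -909) = Add(Add(Rational(-25, 3), Rational(-64, 3)), -909) = Add(Rational(-89, 3), -909) = Rational(-2816, 3)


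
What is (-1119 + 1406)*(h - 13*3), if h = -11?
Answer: -14350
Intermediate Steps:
(-1119 + 1406)*(h - 13*3) = (-1119 + 1406)*(-11 - 13*3) = 287*(-11 - 39) = 287*(-50) = -14350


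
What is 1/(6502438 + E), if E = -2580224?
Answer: 1/3922214 ≈ 2.5496e-7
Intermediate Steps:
1/(6502438 + E) = 1/(6502438 - 2580224) = 1/3922214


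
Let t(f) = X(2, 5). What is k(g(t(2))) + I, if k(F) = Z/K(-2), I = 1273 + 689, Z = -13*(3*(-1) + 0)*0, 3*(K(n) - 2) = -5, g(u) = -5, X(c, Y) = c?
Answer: 1962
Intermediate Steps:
t(f) = 2
K(n) = ⅓ (K(n) = 2 + (⅓)*(-5) = 2 - 5/3 = ⅓)
Z = 0 (Z = -13*(-3 + 0)*0 = -(-39)*0 = -13*0 = 0)
I = 1962
k(F) = 0 (k(F) = 0/(⅓) = 0*3 = 0)
k(g(t(2))) + I = 0 + 1962 = 1962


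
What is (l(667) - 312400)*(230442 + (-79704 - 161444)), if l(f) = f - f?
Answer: 3344554400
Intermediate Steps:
l(f) = 0
(l(667) - 312400)*(230442 + (-79704 - 161444)) = (0 - 312400)*(230442 + (-79704 - 161444)) = -312400*(230442 - 241148) = -312400*(-10706) = 3344554400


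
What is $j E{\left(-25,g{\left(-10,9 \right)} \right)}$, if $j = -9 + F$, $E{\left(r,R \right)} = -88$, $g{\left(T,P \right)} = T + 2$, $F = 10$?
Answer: $-88$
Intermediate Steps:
$g{\left(T,P \right)} = 2 + T$
$j = 1$ ($j = -9 + 10 = 1$)
$j E{\left(-25,g{\left(-10,9 \right)} \right)} = 1 \left(-88\right) = -88$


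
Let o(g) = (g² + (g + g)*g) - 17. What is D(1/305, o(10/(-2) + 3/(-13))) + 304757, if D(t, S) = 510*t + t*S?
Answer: 15708796754/51545 ≈ 3.0476e+5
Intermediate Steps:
o(g) = -17 + 3*g² (o(g) = (g² + (2*g)*g) - 17 = (g² + 2*g²) - 17 = 3*g² - 17 = -17 + 3*g²)
D(t, S) = 510*t + S*t
D(1/305, o(10/(-2) + 3/(-13))) + 304757 = (510 + (-17 + 3*(10/(-2) + 3/(-13))²))/305 + 304757 = (510 + (-17 + 3*(10*(-½) + 3*(-1/13))²))/305 + 304757 = (510 + (-17 + 3*(-5 - 3/13)²))/305 + 304757 = (510 + (-17 + 3*(-68/13)²))/305 + 304757 = (510 + (-17 + 3*(4624/169)))/305 + 304757 = (510 + (-17 + 13872/169))/305 + 304757 = (510 + 10999/169)/305 + 304757 = (1/305)*(97189/169) + 304757 = 97189/51545 + 304757 = 15708796754/51545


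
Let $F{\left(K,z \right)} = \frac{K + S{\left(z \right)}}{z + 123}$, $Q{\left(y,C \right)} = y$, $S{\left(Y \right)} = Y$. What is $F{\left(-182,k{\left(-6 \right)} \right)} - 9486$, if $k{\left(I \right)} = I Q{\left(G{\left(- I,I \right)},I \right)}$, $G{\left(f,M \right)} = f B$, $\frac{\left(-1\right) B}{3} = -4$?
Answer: $- \frac{2930560}{309} \approx -9484.0$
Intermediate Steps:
$B = 12$ ($B = \left(-3\right) \left(-4\right) = 12$)
$G{\left(f,M \right)} = 12 f$ ($G{\left(f,M \right)} = f 12 = 12 f$)
$k{\left(I \right)} = - 12 I^{2}$ ($k{\left(I \right)} = I 12 \left(- I\right) = I \left(- 12 I\right) = - 12 I^{2}$)
$F{\left(K,z \right)} = \frac{K + z}{123 + z}$ ($F{\left(K,z \right)} = \frac{K + z}{z + 123} = \frac{K + z}{123 + z}$)
$F{\left(-182,k{\left(-6 \right)} \right)} - 9486 = \frac{-182 - 12 \left(-6\right)^{2}}{123 - 12 \left(-6\right)^{2}} - 9486 = \frac{-182 - 432}{123 - 432} - 9486 = \frac{1}{-309} \left(-614\right) - 9486 = \left(- \frac{1}{309}\right) \left(-614\right) - 9486 = \frac{614}{309} - 9486 = - \frac{2930560}{309}$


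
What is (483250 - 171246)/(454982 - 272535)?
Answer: 312004/182447 ≈ 1.7101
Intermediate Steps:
(483250 - 171246)/(454982 - 272535) = 312004/182447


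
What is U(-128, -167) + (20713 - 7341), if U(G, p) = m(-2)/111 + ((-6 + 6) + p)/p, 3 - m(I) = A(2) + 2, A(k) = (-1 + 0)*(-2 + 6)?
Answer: 1484408/111 ≈ 13373.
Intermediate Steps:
A(k) = -4 (A(k) = -1*4 = -4)
m(I) = 5 (m(I) = 3 - (-4 + 2) = 3 - 1*(-2) = 3 + 2 = 5)
U(G, p) = 116/111 (U(G, p) = 5/111 + ((-6 + 6) + p)/p = 5*(1/111) + (0 + p)/p = 5/111 + p/p = 5/111 + 1 = 116/111)
U(-128, -167) + (20713 - 7341) = 116/111 + (20713 - 7341) = 116/111 + 13372 = 1484408/111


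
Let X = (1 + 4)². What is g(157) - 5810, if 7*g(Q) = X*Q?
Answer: -36745/7 ≈ -5249.3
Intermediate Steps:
X = 25 (X = 5² = 25)
g(Q) = 25*Q/7 (g(Q) = (25*Q)/7 = 25*Q/7)
g(157) - 5810 = (25/7)*157 - 5810 = 3925/7 - 5810 = -36745/7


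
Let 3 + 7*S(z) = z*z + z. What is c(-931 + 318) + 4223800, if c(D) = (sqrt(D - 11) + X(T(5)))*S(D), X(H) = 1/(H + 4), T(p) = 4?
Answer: 236907953/56 + 1500612*I*sqrt(39)/7 ≈ 4.2305e+6 + 1.3388e+6*I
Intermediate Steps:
S(z) = -3/7 + z/7 + z**2/7 (S(z) = -3/7 + (z*z + z)/7 = -3/7 + (z**2 + z)/7 = -3/7 + (z + z**2)/7 = -3/7 + (z/7 + z**2/7) = -3/7 + z/7 + z**2/7)
X(H) = 1/(4 + H)
c(D) = (1/8 + sqrt(-11 + D))*(-3/7 + D/7 + D**2/7) (c(D) = (sqrt(D - 11) + 1/(4 + 4))*(-3/7 + D/7 + D**2/7) = (sqrt(-11 + D) + 1/8)*(-3/7 + D/7 + D**2/7) = (1/8 + sqrt(-11 + D))*(-3/7 + D/7 + D**2/7))
c(-931 + 318) + 4223800 = (1 + 8*sqrt(-11 + (-931 + 318)))*(-3 + (-931 + 318) + (-931 + 318)**2)/56 + 4223800 = (1 + 8*sqrt(-11 - 613))*(-3 - 613 + (-613)**2)/56 + 4223800 = (1 + 8*sqrt(-624))*(-3 - 613 + 375769)/56 + 4223800 = (1/56)*(1 + 8*(4*I*sqrt(39)))*375153 + 4223800 = (1/56)*(1 + 32*I*sqrt(39))*375153 + 4223800 = (375153/56 + 1500612*I*sqrt(39)/7) + 4223800 = 236907953/56 + 1500612*I*sqrt(39)/7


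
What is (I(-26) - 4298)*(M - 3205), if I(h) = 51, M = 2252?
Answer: 4047391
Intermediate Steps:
(I(-26) - 4298)*(M - 3205) = (51 - 4298)*(2252 - 3205) = -4247*(-953) = 4047391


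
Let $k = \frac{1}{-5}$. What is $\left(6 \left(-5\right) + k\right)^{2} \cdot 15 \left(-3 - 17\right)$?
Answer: $-273612$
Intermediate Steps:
$k = - \frac{1}{5} \approx -0.2$
$\left(6 \left(-5\right) + k\right)^{2} \cdot 15 \left(-3 - 17\right) = \left(6 \left(-5\right) - \frac{1}{5}\right)^{2} \cdot 15 \left(-3 - 17\right) = \left(-30 - \frac{1}{5}\right)^{2} \cdot 15 \left(-20\right) = \left(- \frac{151}{5}\right)^{2} \cdot 15 \left(-20\right) = \frac{22801}{25} \cdot 15 \left(-20\right) = \frac{68403}{5} \left(-20\right) = -273612$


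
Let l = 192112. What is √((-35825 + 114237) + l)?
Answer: 2*√67631 ≈ 520.12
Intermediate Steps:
√((-35825 + 114237) + l) = √((-35825 + 114237) + 192112) = √(78412 + 192112) = √270524 = 2*√67631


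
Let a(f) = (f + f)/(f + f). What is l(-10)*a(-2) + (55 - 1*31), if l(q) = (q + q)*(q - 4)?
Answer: 304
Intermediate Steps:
l(q) = 2*q*(-4 + q) (l(q) = (2*q)*(-4 + q) = 2*q*(-4 + q))
a(f) = 1 (a(f) = (2*f)/((2*f)) = (2*f)*(1/(2*f)) = 1)
l(-10)*a(-2) + (55 - 1*31) = (2*(-10)*(-4 - 10))*1 + (55 - 1*31) = (2*(-10)*(-14))*1 + (55 - 31) = 280*1 + 24 = 280 + 24 = 304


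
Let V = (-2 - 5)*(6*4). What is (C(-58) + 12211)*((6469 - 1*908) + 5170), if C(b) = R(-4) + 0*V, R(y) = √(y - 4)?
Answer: 131036241 + 21462*I*√2 ≈ 1.3104e+8 + 30352.0*I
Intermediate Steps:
R(y) = √(-4 + y)
V = -168 (V = -7*24 = -168)
C(b) = 2*I*√2 (C(b) = √(-4 - 4) + 0*(-168) = √(-8) + 0 = 2*I*√2 + 0 = 2*I*√2)
(C(-58) + 12211)*((6469 - 1*908) + 5170) = (2*I*√2 + 12211)*((6469 - 1*908) + 5170) = (12211 + 2*I*√2)*((6469 - 908) + 5170) = (12211 + 2*I*√2)*(5561 + 5170) = (12211 + 2*I*√2)*10731 = 131036241 + 21462*I*√2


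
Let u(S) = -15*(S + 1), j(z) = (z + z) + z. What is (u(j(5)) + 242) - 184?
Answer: -182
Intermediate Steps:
j(z) = 3*z (j(z) = 2*z + z = 3*z)
u(S) = -15 - 15*S (u(S) = -15*(1 + S) = -15 - 15*S)
(u(j(5)) + 242) - 184 = ((-15 - 45*5) + 242) - 184 = ((-15 - 15*15) + 242) - 184 = ((-15 - 225) + 242) - 184 = (-240 + 242) - 184 = 2 - 184 = -182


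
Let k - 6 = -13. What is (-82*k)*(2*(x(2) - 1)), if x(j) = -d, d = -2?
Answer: 1148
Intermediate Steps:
k = -7 (k = 6 - 13 = -7)
x(j) = 2 (x(j) = -1*(-2) = 2)
(-82*k)*(2*(x(2) - 1)) = (-82*(-7))*(2*(2 - 1)) = 574*(2*1) = 574*2 = 1148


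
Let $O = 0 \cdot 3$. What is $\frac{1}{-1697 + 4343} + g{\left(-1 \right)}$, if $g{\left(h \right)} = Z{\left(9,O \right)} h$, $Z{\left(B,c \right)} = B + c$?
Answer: $- \frac{23813}{2646} \approx -8.9996$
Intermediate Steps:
$O = 0$
$g{\left(h \right)} = 9 h$ ($g{\left(h \right)} = \left(9 + 0\right) h = 9 h$)
$\frac{1}{-1697 + 4343} + g{\left(-1 \right)} = \frac{1}{-1697 + 4343} + 9 \left(-1\right) = \frac{1}{2646} - 9 = - \frac{23813}{2646}$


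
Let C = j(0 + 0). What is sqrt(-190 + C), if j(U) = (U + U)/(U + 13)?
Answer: I*sqrt(190) ≈ 13.784*I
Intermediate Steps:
j(U) = 2*U/(13 + U) (j(U) = (2*U)/(13 + U) = 2*U/(13 + U))
C = 0 (C = 2*(0 + 0)/(13 + (0 + 0)) = 2*0/(13 + 0) = 2*0/13 = 2*0*(1/13) = 0)
sqrt(-190 + C) = sqrt(-190 + 0) = sqrt(-190) = I*sqrt(190)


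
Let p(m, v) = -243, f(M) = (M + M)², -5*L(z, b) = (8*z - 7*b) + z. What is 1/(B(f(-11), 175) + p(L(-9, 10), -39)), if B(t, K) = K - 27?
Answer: -1/95 ≈ -0.010526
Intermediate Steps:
L(z, b) = -9*z/5 + 7*b/5 (L(z, b) = -((8*z - 7*b) + z)/5 = -((-7*b + 8*z) + z)/5 = -(-7*b + 9*z)/5 = -9*z/5 + 7*b/5)
f(M) = 4*M² (f(M) = (2*M)² = 4*M²)
B(t, K) = -27 + K
1/(B(f(-11), 175) + p(L(-9, 10), -39)) = 1/((-27 + 175) - 243) = 1/(148 - 243) = 1/(-95) = -1/95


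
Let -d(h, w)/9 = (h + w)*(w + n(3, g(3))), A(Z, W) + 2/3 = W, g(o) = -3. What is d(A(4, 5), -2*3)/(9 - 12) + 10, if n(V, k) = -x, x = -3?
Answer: 25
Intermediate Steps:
A(Z, W) = -⅔ + W
n(V, k) = 3 (n(V, k) = -1*(-3) = 3)
d(h, w) = -9*(3 + w)*(h + w) (d(h, w) = -9*(h + w)*(w + 3) = -9*(h + w)*(3 + w) = -9*(3 + w)*(h + w))
d(A(4, 5), -2*3)/(9 - 12) + 10 = (-27*(-⅔ + 5) - (-54)*3 - 9*(-2*3)² - 9*(-⅔ + 5)*(-2*3))/(9 - 12) + 10 = (-27*13/3 - 27*(-6) - 9*(-6)² - 9*13/3*(-6))/(-3) + 10 = -(-117 + 162 - 9*36 + 234)/3 + 10 = -(-117 + 162 - 324 + 234)/3 + 10 = -⅓*(-45) + 10 = 15 + 10 = 25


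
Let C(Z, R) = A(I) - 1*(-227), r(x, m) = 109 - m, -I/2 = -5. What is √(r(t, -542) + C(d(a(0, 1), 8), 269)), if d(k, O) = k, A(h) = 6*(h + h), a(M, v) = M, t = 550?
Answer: √998 ≈ 31.591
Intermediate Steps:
I = 10 (I = -2*(-5) = 10)
A(h) = 12*h (A(h) = 6*(2*h) = 12*h)
C(Z, R) = 347 (C(Z, R) = 12*10 - 1*(-227) = 120 + 227 = 347)
√(r(t, -542) + C(d(a(0, 1), 8), 269)) = √((109 - 1*(-542)) + 347) = √((109 + 542) + 347) = √(651 + 347) = √998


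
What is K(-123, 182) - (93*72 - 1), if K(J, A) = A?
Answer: -6513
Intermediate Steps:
K(-123, 182) - (93*72 - 1) = 182 - (93*72 - 1) = 182 - (6696 - 1) = 182 - 1*6695 = 182 - 6695 = -6513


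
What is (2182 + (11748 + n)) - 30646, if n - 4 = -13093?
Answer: -29805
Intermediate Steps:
n = -13089 (n = 4 - 13093 = -13089)
(2182 + (11748 + n)) - 30646 = (2182 + (11748 - 13089)) - 30646 = (2182 - 1341) - 30646 = 841 - 30646 = -29805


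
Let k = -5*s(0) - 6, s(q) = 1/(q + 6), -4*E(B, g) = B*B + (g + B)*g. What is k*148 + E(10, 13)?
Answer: -13333/12 ≈ -1111.1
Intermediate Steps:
E(B, g) = -B²/4 - g*(B + g)/4 (E(B, g) = -(B*B + (g + B)*g)/4 = -(B² + (B + g)*g)/4 = -(B² + g*(B + g))/4 = -B²/4 - g*(B + g)/4)
s(q) = 1/(6 + q)
k = -41/6 (k = -5/(6 + 0) - 6 = -5/6 - 6 = -5*⅙ - 6 = -⅚ - 6 = -41/6 ≈ -6.8333)
k*148 + E(10, 13) = -41/6*148 + (-¼*10² - ¼*13² - ¼*10*13) = -3034/3 + (-¼*100 - ¼*169 - 65/2) = -3034/3 + (-25 - 169/4 - 65/2) = -3034/3 - 399/4 = -13333/12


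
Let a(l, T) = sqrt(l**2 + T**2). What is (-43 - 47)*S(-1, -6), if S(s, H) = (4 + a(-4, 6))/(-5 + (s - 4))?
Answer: 36 + 18*sqrt(13) ≈ 100.90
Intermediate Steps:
a(l, T) = sqrt(T**2 + l**2)
S(s, H) = (4 + 2*sqrt(13))/(-9 + s) (S(s, H) = (4 + sqrt(6**2 + (-4)**2))/(-5 + (s - 4)) = (4 + sqrt(36 + 16))/(-5 + (-4 + s)) = (4 + sqrt(52))/(-9 + s) = (4 + 2*sqrt(13))/(-9 + s))
(-43 - 47)*S(-1, -6) = (-43 - 47)*(2*(2 + sqrt(13))/(-9 - 1)) = -180*(2 + sqrt(13))/(-10) = -180*(-1)*(2 + sqrt(13))/10 = -90*(-2/5 - sqrt(13)/5) = 36 + 18*sqrt(13)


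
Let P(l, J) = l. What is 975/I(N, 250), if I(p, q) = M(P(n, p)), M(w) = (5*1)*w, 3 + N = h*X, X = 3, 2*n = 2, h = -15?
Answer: 195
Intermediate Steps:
n = 1 (n = (1/2)*2 = 1)
N = -48 (N = -3 - 15*3 = -3 - 45 = -48)
M(w) = 5*w
I(p, q) = 5 (I(p, q) = 5*1 = 5)
975/I(N, 250) = 975/5 = 975*(1/5) = 195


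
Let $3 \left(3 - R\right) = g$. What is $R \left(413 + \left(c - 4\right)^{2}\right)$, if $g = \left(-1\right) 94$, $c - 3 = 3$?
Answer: $14317$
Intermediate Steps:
$c = 6$ ($c = 3 + 3 = 6$)
$g = -94$
$R = \frac{103}{3}$ ($R = 3 - - \frac{94}{3} = 3 + \frac{94}{3} = \frac{103}{3} \approx 34.333$)
$R \left(413 + \left(c - 4\right)^{2}\right) = \frac{103 \left(413 + \left(6 - 4\right)^{2}\right)}{3} = \frac{103 \left(413 + 2^{2}\right)}{3} = \frac{103 \left(413 + 4\right)}{3} = \frac{103}{3} \cdot 417 = 14317$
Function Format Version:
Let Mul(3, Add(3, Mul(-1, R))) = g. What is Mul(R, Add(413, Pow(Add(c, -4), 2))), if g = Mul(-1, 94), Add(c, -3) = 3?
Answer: 14317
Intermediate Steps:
c = 6 (c = Add(3, 3) = 6)
g = -94
R = Rational(103, 3) (R = Add(3, Mul(Rational(-1, 3), -94)) = Add(3, Rational(94, 3)) = Rational(103, 3) ≈ 34.333)
Mul(R, Add(413, Pow(Add(c, -4), 2))) = Mul(Rational(103, 3), Add(413, Pow(Add(6, -4), 2))) = Mul(Rational(103, 3), Add(413, Pow(2, 2))) = Mul(Rational(103, 3), Add(413, 4)) = Mul(Rational(103, 3), 417) = 14317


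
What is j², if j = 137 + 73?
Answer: 44100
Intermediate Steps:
j = 210
j² = 210² = 44100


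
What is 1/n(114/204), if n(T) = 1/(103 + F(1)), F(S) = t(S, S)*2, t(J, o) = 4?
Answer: 111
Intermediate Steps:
F(S) = 8 (F(S) = 4*2 = 8)
n(T) = 1/111 (n(T) = 1/(103 + 8) = 1/111)
1/n(114/204) = 1/(1/111) = 111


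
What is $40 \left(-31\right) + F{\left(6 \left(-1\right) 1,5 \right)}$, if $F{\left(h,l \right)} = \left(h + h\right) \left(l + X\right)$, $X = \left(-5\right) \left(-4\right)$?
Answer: $-1540$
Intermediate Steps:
$X = 20$
$F{\left(h,l \right)} = 2 h \left(20 + l\right)$ ($F{\left(h,l \right)} = \left(h + h\right) \left(l + 20\right) = 2 h \left(20 + l\right)$)
$40 \left(-31\right) + F{\left(6 \left(-1\right) 1,5 \right)} = 40 \left(-31\right) + 2 \cdot 6 \left(-1\right) 1 \left(20 + 5\right) = -1240 + 2 \left(\left(-6\right) 1\right) 25 = -1240 + 2 \left(-6\right) 25 = -1240 - 300 = -1540$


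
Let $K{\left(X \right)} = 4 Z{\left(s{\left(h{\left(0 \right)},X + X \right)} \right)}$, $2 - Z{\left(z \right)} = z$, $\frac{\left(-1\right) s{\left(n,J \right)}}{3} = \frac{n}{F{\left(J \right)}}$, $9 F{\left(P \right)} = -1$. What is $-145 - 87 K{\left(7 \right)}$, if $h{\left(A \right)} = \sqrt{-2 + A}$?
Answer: $-841 + 9396 i \sqrt{2} \approx -841.0 + 13288.0 i$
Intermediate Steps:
$F{\left(P \right)} = - \frac{1}{9}$ ($F{\left(P \right)} = \frac{1}{9} \left(-1\right) = - \frac{1}{9}$)
$s{\left(n,J \right)} = 27 n$ ($s{\left(n,J \right)} = - 3 \frac{n}{- \frac{1}{9}} = - 3 n \left(-9\right) = - 3 \left(- 9 n\right) = 27 n$)
$Z{\left(z \right)} = 2 - z$
$K{\left(X \right)} = 8 - 108 i \sqrt{2}$ ($K{\left(X \right)} = 4 \left(2 - 27 \sqrt{-2 + 0}\right) = 4 \left(2 - 27 \sqrt{-2}\right) = 4 \left(2 - 27 i \sqrt{2}\right) = 8 - 108 i \sqrt{2}$)
$-145 - 87 K{\left(7 \right)} = -145 - 87 \left(8 - 108 i \sqrt{2}\right) = -145 - \left(696 - 9396 i \sqrt{2}\right) = -841 + 9396 i \sqrt{2}$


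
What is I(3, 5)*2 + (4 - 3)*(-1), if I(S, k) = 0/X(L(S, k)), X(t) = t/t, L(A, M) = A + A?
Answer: -1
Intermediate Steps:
L(A, M) = 2*A
X(t) = 1
I(S, k) = 0 (I(S, k) = 0/1 = 0*1 = 0)
I(3, 5)*2 + (4 - 3)*(-1) = 0*2 + (4 - 3)*(-1) = 0 + 1*(-1) = 0 - 1 = -1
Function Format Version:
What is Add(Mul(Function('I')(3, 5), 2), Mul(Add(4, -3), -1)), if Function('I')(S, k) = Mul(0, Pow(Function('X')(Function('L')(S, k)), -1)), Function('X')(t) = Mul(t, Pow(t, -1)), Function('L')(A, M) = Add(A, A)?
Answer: -1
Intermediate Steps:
Function('L')(A, M) = Mul(2, A)
Function('X')(t) = 1
Function('I')(S, k) = 0 (Function('I')(S, k) = Mul(0, Pow(1, -1)) = Mul(0, 1) = 0)
Add(Mul(Function('I')(3, 5), 2), Mul(Add(4, -3), -1)) = Add(Mul(0, 2), Mul(Add(4, -3), -1)) = Add(0, Mul(1, -1)) = Add(0, -1) = -1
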